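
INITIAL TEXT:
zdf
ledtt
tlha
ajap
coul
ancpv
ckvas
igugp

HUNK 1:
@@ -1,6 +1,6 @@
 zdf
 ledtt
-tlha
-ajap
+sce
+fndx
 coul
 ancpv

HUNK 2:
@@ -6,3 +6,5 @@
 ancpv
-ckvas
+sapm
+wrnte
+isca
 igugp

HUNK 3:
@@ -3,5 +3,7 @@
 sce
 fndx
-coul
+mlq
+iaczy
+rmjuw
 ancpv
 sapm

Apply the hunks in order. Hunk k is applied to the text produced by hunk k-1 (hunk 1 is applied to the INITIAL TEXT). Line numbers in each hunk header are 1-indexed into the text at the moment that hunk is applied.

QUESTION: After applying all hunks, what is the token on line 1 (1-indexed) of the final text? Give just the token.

Hunk 1: at line 1 remove [tlha,ajap] add [sce,fndx] -> 8 lines: zdf ledtt sce fndx coul ancpv ckvas igugp
Hunk 2: at line 6 remove [ckvas] add [sapm,wrnte,isca] -> 10 lines: zdf ledtt sce fndx coul ancpv sapm wrnte isca igugp
Hunk 3: at line 3 remove [coul] add [mlq,iaczy,rmjuw] -> 12 lines: zdf ledtt sce fndx mlq iaczy rmjuw ancpv sapm wrnte isca igugp
Final line 1: zdf

Answer: zdf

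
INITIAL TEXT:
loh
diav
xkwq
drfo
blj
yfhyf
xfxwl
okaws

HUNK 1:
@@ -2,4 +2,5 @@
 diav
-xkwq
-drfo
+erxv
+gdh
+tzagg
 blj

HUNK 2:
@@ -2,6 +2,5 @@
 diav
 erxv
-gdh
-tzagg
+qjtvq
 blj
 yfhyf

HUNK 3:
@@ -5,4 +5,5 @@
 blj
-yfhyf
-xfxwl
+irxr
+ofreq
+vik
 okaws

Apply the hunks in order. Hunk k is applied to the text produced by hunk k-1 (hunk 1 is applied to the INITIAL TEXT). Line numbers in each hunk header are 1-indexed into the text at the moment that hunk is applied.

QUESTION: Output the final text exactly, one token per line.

Answer: loh
diav
erxv
qjtvq
blj
irxr
ofreq
vik
okaws

Derivation:
Hunk 1: at line 2 remove [xkwq,drfo] add [erxv,gdh,tzagg] -> 9 lines: loh diav erxv gdh tzagg blj yfhyf xfxwl okaws
Hunk 2: at line 2 remove [gdh,tzagg] add [qjtvq] -> 8 lines: loh diav erxv qjtvq blj yfhyf xfxwl okaws
Hunk 3: at line 5 remove [yfhyf,xfxwl] add [irxr,ofreq,vik] -> 9 lines: loh diav erxv qjtvq blj irxr ofreq vik okaws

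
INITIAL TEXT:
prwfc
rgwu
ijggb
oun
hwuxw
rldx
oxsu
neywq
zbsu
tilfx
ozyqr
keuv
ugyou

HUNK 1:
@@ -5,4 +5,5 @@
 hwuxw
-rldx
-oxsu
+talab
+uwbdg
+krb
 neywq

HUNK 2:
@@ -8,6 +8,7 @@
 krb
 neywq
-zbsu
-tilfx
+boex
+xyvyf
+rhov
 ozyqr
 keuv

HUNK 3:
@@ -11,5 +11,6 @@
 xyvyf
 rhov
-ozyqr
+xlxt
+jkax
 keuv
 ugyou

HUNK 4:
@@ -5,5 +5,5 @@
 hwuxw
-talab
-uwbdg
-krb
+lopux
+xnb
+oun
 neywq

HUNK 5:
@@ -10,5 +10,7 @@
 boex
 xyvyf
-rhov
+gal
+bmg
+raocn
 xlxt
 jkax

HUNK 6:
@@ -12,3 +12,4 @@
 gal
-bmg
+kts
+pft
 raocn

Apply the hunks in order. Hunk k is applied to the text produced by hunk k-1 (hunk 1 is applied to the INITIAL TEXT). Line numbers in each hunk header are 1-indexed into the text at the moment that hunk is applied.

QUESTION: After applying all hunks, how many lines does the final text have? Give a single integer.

Answer: 19

Derivation:
Hunk 1: at line 5 remove [rldx,oxsu] add [talab,uwbdg,krb] -> 14 lines: prwfc rgwu ijggb oun hwuxw talab uwbdg krb neywq zbsu tilfx ozyqr keuv ugyou
Hunk 2: at line 8 remove [zbsu,tilfx] add [boex,xyvyf,rhov] -> 15 lines: prwfc rgwu ijggb oun hwuxw talab uwbdg krb neywq boex xyvyf rhov ozyqr keuv ugyou
Hunk 3: at line 11 remove [ozyqr] add [xlxt,jkax] -> 16 lines: prwfc rgwu ijggb oun hwuxw talab uwbdg krb neywq boex xyvyf rhov xlxt jkax keuv ugyou
Hunk 4: at line 5 remove [talab,uwbdg,krb] add [lopux,xnb,oun] -> 16 lines: prwfc rgwu ijggb oun hwuxw lopux xnb oun neywq boex xyvyf rhov xlxt jkax keuv ugyou
Hunk 5: at line 10 remove [rhov] add [gal,bmg,raocn] -> 18 lines: prwfc rgwu ijggb oun hwuxw lopux xnb oun neywq boex xyvyf gal bmg raocn xlxt jkax keuv ugyou
Hunk 6: at line 12 remove [bmg] add [kts,pft] -> 19 lines: prwfc rgwu ijggb oun hwuxw lopux xnb oun neywq boex xyvyf gal kts pft raocn xlxt jkax keuv ugyou
Final line count: 19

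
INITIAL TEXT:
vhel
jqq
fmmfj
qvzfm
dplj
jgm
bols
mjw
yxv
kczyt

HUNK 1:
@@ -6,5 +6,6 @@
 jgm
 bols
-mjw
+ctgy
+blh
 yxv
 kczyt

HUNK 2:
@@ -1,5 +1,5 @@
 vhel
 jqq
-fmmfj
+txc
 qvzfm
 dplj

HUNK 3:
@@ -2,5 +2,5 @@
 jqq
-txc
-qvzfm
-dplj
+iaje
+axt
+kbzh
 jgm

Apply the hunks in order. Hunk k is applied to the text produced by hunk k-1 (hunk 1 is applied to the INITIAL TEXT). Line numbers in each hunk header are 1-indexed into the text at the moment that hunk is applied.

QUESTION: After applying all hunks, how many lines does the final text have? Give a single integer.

Hunk 1: at line 6 remove [mjw] add [ctgy,blh] -> 11 lines: vhel jqq fmmfj qvzfm dplj jgm bols ctgy blh yxv kczyt
Hunk 2: at line 1 remove [fmmfj] add [txc] -> 11 lines: vhel jqq txc qvzfm dplj jgm bols ctgy blh yxv kczyt
Hunk 3: at line 2 remove [txc,qvzfm,dplj] add [iaje,axt,kbzh] -> 11 lines: vhel jqq iaje axt kbzh jgm bols ctgy blh yxv kczyt
Final line count: 11

Answer: 11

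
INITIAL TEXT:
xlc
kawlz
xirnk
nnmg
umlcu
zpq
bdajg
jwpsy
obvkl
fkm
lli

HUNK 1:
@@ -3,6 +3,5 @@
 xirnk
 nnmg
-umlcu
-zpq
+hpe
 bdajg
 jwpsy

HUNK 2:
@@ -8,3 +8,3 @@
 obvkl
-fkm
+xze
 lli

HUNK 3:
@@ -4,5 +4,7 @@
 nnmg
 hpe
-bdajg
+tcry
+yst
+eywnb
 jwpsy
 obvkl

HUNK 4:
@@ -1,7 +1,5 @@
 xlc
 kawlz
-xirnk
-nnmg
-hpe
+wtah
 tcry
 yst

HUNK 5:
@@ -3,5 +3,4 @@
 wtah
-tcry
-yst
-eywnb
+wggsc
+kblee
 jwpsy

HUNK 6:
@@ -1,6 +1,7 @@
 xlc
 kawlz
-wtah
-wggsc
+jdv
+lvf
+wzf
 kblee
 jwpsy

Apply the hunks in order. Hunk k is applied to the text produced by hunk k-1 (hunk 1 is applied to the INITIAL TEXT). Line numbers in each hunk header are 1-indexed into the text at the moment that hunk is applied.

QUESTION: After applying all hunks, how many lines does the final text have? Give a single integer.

Answer: 10

Derivation:
Hunk 1: at line 3 remove [umlcu,zpq] add [hpe] -> 10 lines: xlc kawlz xirnk nnmg hpe bdajg jwpsy obvkl fkm lli
Hunk 2: at line 8 remove [fkm] add [xze] -> 10 lines: xlc kawlz xirnk nnmg hpe bdajg jwpsy obvkl xze lli
Hunk 3: at line 4 remove [bdajg] add [tcry,yst,eywnb] -> 12 lines: xlc kawlz xirnk nnmg hpe tcry yst eywnb jwpsy obvkl xze lli
Hunk 4: at line 1 remove [xirnk,nnmg,hpe] add [wtah] -> 10 lines: xlc kawlz wtah tcry yst eywnb jwpsy obvkl xze lli
Hunk 5: at line 3 remove [tcry,yst,eywnb] add [wggsc,kblee] -> 9 lines: xlc kawlz wtah wggsc kblee jwpsy obvkl xze lli
Hunk 6: at line 1 remove [wtah,wggsc] add [jdv,lvf,wzf] -> 10 lines: xlc kawlz jdv lvf wzf kblee jwpsy obvkl xze lli
Final line count: 10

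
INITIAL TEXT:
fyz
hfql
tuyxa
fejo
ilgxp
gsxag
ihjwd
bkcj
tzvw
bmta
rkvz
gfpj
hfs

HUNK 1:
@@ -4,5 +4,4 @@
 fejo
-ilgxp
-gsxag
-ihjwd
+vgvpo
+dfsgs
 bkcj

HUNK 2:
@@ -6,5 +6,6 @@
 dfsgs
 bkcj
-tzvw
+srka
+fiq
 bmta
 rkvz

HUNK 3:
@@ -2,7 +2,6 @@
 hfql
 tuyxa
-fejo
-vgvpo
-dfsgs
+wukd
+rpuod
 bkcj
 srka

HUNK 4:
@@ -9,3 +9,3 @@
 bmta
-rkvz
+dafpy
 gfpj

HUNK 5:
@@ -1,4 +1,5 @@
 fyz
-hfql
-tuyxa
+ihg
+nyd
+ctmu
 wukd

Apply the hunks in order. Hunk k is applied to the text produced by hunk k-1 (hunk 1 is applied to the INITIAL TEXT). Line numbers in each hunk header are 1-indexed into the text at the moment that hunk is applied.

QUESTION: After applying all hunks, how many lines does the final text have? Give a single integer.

Hunk 1: at line 4 remove [ilgxp,gsxag,ihjwd] add [vgvpo,dfsgs] -> 12 lines: fyz hfql tuyxa fejo vgvpo dfsgs bkcj tzvw bmta rkvz gfpj hfs
Hunk 2: at line 6 remove [tzvw] add [srka,fiq] -> 13 lines: fyz hfql tuyxa fejo vgvpo dfsgs bkcj srka fiq bmta rkvz gfpj hfs
Hunk 3: at line 2 remove [fejo,vgvpo,dfsgs] add [wukd,rpuod] -> 12 lines: fyz hfql tuyxa wukd rpuod bkcj srka fiq bmta rkvz gfpj hfs
Hunk 4: at line 9 remove [rkvz] add [dafpy] -> 12 lines: fyz hfql tuyxa wukd rpuod bkcj srka fiq bmta dafpy gfpj hfs
Hunk 5: at line 1 remove [hfql,tuyxa] add [ihg,nyd,ctmu] -> 13 lines: fyz ihg nyd ctmu wukd rpuod bkcj srka fiq bmta dafpy gfpj hfs
Final line count: 13

Answer: 13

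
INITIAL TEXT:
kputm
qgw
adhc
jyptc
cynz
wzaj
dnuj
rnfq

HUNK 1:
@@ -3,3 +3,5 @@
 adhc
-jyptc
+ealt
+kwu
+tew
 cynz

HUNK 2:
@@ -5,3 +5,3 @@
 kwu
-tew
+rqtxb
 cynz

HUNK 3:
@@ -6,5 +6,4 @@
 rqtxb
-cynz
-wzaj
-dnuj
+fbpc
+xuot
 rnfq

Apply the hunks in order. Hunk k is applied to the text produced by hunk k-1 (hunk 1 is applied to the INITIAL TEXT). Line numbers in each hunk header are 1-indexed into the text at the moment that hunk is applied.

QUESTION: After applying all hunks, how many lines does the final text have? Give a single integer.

Hunk 1: at line 3 remove [jyptc] add [ealt,kwu,tew] -> 10 lines: kputm qgw adhc ealt kwu tew cynz wzaj dnuj rnfq
Hunk 2: at line 5 remove [tew] add [rqtxb] -> 10 lines: kputm qgw adhc ealt kwu rqtxb cynz wzaj dnuj rnfq
Hunk 3: at line 6 remove [cynz,wzaj,dnuj] add [fbpc,xuot] -> 9 lines: kputm qgw adhc ealt kwu rqtxb fbpc xuot rnfq
Final line count: 9

Answer: 9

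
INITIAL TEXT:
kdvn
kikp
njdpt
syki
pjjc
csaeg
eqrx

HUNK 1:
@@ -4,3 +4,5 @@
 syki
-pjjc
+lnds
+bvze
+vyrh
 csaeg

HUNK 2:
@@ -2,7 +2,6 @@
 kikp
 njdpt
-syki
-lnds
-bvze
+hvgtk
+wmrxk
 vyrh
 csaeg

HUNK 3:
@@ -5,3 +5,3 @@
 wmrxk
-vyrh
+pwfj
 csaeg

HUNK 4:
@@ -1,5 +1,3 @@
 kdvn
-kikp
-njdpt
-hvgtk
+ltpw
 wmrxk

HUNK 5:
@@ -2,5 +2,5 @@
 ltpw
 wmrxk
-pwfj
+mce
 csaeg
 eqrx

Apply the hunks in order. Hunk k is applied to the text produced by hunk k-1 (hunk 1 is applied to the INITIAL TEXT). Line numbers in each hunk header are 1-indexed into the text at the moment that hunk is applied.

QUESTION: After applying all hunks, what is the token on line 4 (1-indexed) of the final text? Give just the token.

Hunk 1: at line 4 remove [pjjc] add [lnds,bvze,vyrh] -> 9 lines: kdvn kikp njdpt syki lnds bvze vyrh csaeg eqrx
Hunk 2: at line 2 remove [syki,lnds,bvze] add [hvgtk,wmrxk] -> 8 lines: kdvn kikp njdpt hvgtk wmrxk vyrh csaeg eqrx
Hunk 3: at line 5 remove [vyrh] add [pwfj] -> 8 lines: kdvn kikp njdpt hvgtk wmrxk pwfj csaeg eqrx
Hunk 4: at line 1 remove [kikp,njdpt,hvgtk] add [ltpw] -> 6 lines: kdvn ltpw wmrxk pwfj csaeg eqrx
Hunk 5: at line 2 remove [pwfj] add [mce] -> 6 lines: kdvn ltpw wmrxk mce csaeg eqrx
Final line 4: mce

Answer: mce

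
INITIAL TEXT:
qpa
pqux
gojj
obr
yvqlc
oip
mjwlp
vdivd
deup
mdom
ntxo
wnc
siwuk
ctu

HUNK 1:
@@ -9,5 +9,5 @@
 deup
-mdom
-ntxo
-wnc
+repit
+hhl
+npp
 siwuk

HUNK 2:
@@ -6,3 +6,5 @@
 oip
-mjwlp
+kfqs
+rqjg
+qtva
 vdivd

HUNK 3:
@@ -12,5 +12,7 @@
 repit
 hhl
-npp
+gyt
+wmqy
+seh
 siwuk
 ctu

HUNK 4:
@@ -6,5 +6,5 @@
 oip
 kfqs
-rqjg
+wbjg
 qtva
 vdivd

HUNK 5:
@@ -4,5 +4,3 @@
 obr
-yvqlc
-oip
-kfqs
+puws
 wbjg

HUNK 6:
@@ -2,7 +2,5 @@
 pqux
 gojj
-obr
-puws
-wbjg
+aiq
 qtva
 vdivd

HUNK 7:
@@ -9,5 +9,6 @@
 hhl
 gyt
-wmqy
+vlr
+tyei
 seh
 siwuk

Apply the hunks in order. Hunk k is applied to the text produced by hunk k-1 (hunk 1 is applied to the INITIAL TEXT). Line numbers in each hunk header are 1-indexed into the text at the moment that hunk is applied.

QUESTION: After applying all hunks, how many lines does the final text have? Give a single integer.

Answer: 15

Derivation:
Hunk 1: at line 9 remove [mdom,ntxo,wnc] add [repit,hhl,npp] -> 14 lines: qpa pqux gojj obr yvqlc oip mjwlp vdivd deup repit hhl npp siwuk ctu
Hunk 2: at line 6 remove [mjwlp] add [kfqs,rqjg,qtva] -> 16 lines: qpa pqux gojj obr yvqlc oip kfqs rqjg qtva vdivd deup repit hhl npp siwuk ctu
Hunk 3: at line 12 remove [npp] add [gyt,wmqy,seh] -> 18 lines: qpa pqux gojj obr yvqlc oip kfqs rqjg qtva vdivd deup repit hhl gyt wmqy seh siwuk ctu
Hunk 4: at line 6 remove [rqjg] add [wbjg] -> 18 lines: qpa pqux gojj obr yvqlc oip kfqs wbjg qtva vdivd deup repit hhl gyt wmqy seh siwuk ctu
Hunk 5: at line 4 remove [yvqlc,oip,kfqs] add [puws] -> 16 lines: qpa pqux gojj obr puws wbjg qtva vdivd deup repit hhl gyt wmqy seh siwuk ctu
Hunk 6: at line 2 remove [obr,puws,wbjg] add [aiq] -> 14 lines: qpa pqux gojj aiq qtva vdivd deup repit hhl gyt wmqy seh siwuk ctu
Hunk 7: at line 9 remove [wmqy] add [vlr,tyei] -> 15 lines: qpa pqux gojj aiq qtva vdivd deup repit hhl gyt vlr tyei seh siwuk ctu
Final line count: 15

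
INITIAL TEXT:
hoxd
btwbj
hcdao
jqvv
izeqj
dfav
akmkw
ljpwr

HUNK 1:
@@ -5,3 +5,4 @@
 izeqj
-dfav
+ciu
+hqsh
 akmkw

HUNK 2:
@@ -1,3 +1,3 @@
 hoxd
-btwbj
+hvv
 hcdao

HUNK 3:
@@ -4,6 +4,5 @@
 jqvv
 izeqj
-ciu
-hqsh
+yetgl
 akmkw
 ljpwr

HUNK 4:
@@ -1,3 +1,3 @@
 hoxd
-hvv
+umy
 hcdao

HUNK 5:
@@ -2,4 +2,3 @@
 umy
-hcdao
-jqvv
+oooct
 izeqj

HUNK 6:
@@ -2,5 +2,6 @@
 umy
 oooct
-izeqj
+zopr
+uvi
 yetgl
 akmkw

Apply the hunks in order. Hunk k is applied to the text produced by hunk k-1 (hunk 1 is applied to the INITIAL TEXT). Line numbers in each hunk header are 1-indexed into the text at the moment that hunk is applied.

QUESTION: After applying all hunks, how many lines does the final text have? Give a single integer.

Answer: 8

Derivation:
Hunk 1: at line 5 remove [dfav] add [ciu,hqsh] -> 9 lines: hoxd btwbj hcdao jqvv izeqj ciu hqsh akmkw ljpwr
Hunk 2: at line 1 remove [btwbj] add [hvv] -> 9 lines: hoxd hvv hcdao jqvv izeqj ciu hqsh akmkw ljpwr
Hunk 3: at line 4 remove [ciu,hqsh] add [yetgl] -> 8 lines: hoxd hvv hcdao jqvv izeqj yetgl akmkw ljpwr
Hunk 4: at line 1 remove [hvv] add [umy] -> 8 lines: hoxd umy hcdao jqvv izeqj yetgl akmkw ljpwr
Hunk 5: at line 2 remove [hcdao,jqvv] add [oooct] -> 7 lines: hoxd umy oooct izeqj yetgl akmkw ljpwr
Hunk 6: at line 2 remove [izeqj] add [zopr,uvi] -> 8 lines: hoxd umy oooct zopr uvi yetgl akmkw ljpwr
Final line count: 8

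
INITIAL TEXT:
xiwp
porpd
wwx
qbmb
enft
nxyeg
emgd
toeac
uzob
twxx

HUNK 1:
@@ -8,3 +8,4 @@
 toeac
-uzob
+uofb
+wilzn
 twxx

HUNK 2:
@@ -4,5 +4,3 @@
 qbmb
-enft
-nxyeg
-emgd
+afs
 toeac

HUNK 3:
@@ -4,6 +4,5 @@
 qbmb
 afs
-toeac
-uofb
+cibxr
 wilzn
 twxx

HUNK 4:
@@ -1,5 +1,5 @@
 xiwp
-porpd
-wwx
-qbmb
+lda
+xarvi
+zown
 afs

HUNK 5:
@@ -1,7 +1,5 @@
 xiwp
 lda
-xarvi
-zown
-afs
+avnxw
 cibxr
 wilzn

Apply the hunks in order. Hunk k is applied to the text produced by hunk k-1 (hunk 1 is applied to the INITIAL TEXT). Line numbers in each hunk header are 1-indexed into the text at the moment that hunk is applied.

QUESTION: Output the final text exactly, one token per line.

Hunk 1: at line 8 remove [uzob] add [uofb,wilzn] -> 11 lines: xiwp porpd wwx qbmb enft nxyeg emgd toeac uofb wilzn twxx
Hunk 2: at line 4 remove [enft,nxyeg,emgd] add [afs] -> 9 lines: xiwp porpd wwx qbmb afs toeac uofb wilzn twxx
Hunk 3: at line 4 remove [toeac,uofb] add [cibxr] -> 8 lines: xiwp porpd wwx qbmb afs cibxr wilzn twxx
Hunk 4: at line 1 remove [porpd,wwx,qbmb] add [lda,xarvi,zown] -> 8 lines: xiwp lda xarvi zown afs cibxr wilzn twxx
Hunk 5: at line 1 remove [xarvi,zown,afs] add [avnxw] -> 6 lines: xiwp lda avnxw cibxr wilzn twxx

Answer: xiwp
lda
avnxw
cibxr
wilzn
twxx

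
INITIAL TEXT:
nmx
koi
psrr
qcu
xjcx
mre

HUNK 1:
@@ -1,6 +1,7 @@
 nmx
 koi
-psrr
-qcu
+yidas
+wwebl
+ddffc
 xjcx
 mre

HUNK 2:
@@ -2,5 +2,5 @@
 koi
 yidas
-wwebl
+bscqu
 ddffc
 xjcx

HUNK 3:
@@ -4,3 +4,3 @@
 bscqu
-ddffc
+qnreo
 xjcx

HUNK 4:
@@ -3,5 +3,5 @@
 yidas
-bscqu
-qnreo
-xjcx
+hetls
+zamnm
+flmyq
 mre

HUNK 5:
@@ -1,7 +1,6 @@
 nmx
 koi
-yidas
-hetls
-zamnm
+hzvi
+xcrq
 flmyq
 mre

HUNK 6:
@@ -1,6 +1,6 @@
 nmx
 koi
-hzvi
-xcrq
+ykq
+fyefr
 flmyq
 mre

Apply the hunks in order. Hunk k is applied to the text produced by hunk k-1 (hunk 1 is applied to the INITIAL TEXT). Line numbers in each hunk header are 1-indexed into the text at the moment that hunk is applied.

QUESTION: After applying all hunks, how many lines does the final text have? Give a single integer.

Answer: 6

Derivation:
Hunk 1: at line 1 remove [psrr,qcu] add [yidas,wwebl,ddffc] -> 7 lines: nmx koi yidas wwebl ddffc xjcx mre
Hunk 2: at line 2 remove [wwebl] add [bscqu] -> 7 lines: nmx koi yidas bscqu ddffc xjcx mre
Hunk 3: at line 4 remove [ddffc] add [qnreo] -> 7 lines: nmx koi yidas bscqu qnreo xjcx mre
Hunk 4: at line 3 remove [bscqu,qnreo,xjcx] add [hetls,zamnm,flmyq] -> 7 lines: nmx koi yidas hetls zamnm flmyq mre
Hunk 5: at line 1 remove [yidas,hetls,zamnm] add [hzvi,xcrq] -> 6 lines: nmx koi hzvi xcrq flmyq mre
Hunk 6: at line 1 remove [hzvi,xcrq] add [ykq,fyefr] -> 6 lines: nmx koi ykq fyefr flmyq mre
Final line count: 6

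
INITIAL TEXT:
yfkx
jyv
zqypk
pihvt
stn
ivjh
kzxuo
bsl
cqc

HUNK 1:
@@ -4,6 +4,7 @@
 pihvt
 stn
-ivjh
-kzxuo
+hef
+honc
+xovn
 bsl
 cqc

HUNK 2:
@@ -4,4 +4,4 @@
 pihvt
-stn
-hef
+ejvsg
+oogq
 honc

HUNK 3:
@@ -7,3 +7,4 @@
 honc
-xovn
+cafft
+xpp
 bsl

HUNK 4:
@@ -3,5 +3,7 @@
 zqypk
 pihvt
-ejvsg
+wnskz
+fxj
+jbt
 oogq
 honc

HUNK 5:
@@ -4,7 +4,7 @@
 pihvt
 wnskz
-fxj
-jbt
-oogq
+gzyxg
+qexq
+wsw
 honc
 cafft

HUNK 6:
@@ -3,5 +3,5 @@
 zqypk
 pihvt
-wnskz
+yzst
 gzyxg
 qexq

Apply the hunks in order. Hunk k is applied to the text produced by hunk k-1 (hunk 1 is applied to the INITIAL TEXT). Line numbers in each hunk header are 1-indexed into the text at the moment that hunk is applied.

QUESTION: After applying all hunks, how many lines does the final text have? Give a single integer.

Answer: 13

Derivation:
Hunk 1: at line 4 remove [ivjh,kzxuo] add [hef,honc,xovn] -> 10 lines: yfkx jyv zqypk pihvt stn hef honc xovn bsl cqc
Hunk 2: at line 4 remove [stn,hef] add [ejvsg,oogq] -> 10 lines: yfkx jyv zqypk pihvt ejvsg oogq honc xovn bsl cqc
Hunk 3: at line 7 remove [xovn] add [cafft,xpp] -> 11 lines: yfkx jyv zqypk pihvt ejvsg oogq honc cafft xpp bsl cqc
Hunk 4: at line 3 remove [ejvsg] add [wnskz,fxj,jbt] -> 13 lines: yfkx jyv zqypk pihvt wnskz fxj jbt oogq honc cafft xpp bsl cqc
Hunk 5: at line 4 remove [fxj,jbt,oogq] add [gzyxg,qexq,wsw] -> 13 lines: yfkx jyv zqypk pihvt wnskz gzyxg qexq wsw honc cafft xpp bsl cqc
Hunk 6: at line 3 remove [wnskz] add [yzst] -> 13 lines: yfkx jyv zqypk pihvt yzst gzyxg qexq wsw honc cafft xpp bsl cqc
Final line count: 13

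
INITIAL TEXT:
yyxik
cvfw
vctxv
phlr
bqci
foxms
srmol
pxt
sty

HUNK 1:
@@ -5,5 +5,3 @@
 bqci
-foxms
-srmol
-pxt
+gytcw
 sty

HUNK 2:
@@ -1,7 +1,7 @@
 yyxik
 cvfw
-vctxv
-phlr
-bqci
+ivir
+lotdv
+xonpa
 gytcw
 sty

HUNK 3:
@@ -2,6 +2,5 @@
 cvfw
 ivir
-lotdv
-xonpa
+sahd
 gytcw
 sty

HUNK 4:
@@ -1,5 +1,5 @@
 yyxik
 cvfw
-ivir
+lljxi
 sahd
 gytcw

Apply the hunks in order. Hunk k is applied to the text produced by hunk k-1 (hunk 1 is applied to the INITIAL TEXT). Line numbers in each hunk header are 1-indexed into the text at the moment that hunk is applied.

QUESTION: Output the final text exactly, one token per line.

Answer: yyxik
cvfw
lljxi
sahd
gytcw
sty

Derivation:
Hunk 1: at line 5 remove [foxms,srmol,pxt] add [gytcw] -> 7 lines: yyxik cvfw vctxv phlr bqci gytcw sty
Hunk 2: at line 1 remove [vctxv,phlr,bqci] add [ivir,lotdv,xonpa] -> 7 lines: yyxik cvfw ivir lotdv xonpa gytcw sty
Hunk 3: at line 2 remove [lotdv,xonpa] add [sahd] -> 6 lines: yyxik cvfw ivir sahd gytcw sty
Hunk 4: at line 1 remove [ivir] add [lljxi] -> 6 lines: yyxik cvfw lljxi sahd gytcw sty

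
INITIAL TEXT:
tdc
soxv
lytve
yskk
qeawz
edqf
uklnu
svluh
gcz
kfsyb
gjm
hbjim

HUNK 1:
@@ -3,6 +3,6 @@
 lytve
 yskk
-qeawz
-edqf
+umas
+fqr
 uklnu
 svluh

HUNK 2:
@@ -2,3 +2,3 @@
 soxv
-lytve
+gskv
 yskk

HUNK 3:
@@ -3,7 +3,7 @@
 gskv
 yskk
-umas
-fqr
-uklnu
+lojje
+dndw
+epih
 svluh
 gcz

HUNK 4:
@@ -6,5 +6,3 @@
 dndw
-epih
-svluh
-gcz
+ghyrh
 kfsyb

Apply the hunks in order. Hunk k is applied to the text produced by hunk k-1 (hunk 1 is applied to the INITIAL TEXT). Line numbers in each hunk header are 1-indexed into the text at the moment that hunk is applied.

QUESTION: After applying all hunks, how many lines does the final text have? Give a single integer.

Answer: 10

Derivation:
Hunk 1: at line 3 remove [qeawz,edqf] add [umas,fqr] -> 12 lines: tdc soxv lytve yskk umas fqr uklnu svluh gcz kfsyb gjm hbjim
Hunk 2: at line 2 remove [lytve] add [gskv] -> 12 lines: tdc soxv gskv yskk umas fqr uklnu svluh gcz kfsyb gjm hbjim
Hunk 3: at line 3 remove [umas,fqr,uklnu] add [lojje,dndw,epih] -> 12 lines: tdc soxv gskv yskk lojje dndw epih svluh gcz kfsyb gjm hbjim
Hunk 4: at line 6 remove [epih,svluh,gcz] add [ghyrh] -> 10 lines: tdc soxv gskv yskk lojje dndw ghyrh kfsyb gjm hbjim
Final line count: 10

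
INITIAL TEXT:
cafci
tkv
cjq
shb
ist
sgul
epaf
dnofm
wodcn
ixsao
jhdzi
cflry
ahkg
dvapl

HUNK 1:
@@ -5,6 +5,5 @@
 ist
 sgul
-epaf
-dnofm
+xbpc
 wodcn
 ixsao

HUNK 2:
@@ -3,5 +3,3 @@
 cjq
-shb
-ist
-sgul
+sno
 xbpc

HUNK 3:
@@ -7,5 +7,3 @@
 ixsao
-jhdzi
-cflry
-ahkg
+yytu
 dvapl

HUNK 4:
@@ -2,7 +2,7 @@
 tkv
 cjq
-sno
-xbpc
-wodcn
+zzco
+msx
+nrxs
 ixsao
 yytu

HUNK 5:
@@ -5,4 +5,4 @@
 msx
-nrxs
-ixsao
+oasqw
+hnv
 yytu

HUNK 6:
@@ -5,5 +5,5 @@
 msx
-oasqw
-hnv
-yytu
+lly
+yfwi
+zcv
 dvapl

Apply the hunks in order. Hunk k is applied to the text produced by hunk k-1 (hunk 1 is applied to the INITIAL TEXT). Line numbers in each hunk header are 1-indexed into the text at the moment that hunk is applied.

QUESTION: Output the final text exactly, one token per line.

Answer: cafci
tkv
cjq
zzco
msx
lly
yfwi
zcv
dvapl

Derivation:
Hunk 1: at line 5 remove [epaf,dnofm] add [xbpc] -> 13 lines: cafci tkv cjq shb ist sgul xbpc wodcn ixsao jhdzi cflry ahkg dvapl
Hunk 2: at line 3 remove [shb,ist,sgul] add [sno] -> 11 lines: cafci tkv cjq sno xbpc wodcn ixsao jhdzi cflry ahkg dvapl
Hunk 3: at line 7 remove [jhdzi,cflry,ahkg] add [yytu] -> 9 lines: cafci tkv cjq sno xbpc wodcn ixsao yytu dvapl
Hunk 4: at line 2 remove [sno,xbpc,wodcn] add [zzco,msx,nrxs] -> 9 lines: cafci tkv cjq zzco msx nrxs ixsao yytu dvapl
Hunk 5: at line 5 remove [nrxs,ixsao] add [oasqw,hnv] -> 9 lines: cafci tkv cjq zzco msx oasqw hnv yytu dvapl
Hunk 6: at line 5 remove [oasqw,hnv,yytu] add [lly,yfwi,zcv] -> 9 lines: cafci tkv cjq zzco msx lly yfwi zcv dvapl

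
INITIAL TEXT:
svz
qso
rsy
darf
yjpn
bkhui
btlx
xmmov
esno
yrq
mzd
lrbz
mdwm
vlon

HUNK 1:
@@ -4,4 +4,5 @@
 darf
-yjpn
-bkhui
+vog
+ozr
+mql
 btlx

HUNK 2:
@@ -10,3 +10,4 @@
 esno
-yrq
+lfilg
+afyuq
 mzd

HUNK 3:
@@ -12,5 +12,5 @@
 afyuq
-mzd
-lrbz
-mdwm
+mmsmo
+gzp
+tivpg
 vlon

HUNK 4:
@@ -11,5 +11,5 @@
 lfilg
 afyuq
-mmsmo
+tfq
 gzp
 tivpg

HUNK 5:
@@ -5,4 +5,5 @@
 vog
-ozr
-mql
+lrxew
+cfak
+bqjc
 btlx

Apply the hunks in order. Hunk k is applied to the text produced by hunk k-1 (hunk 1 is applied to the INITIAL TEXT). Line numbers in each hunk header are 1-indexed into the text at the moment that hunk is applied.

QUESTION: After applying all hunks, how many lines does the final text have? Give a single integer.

Answer: 17

Derivation:
Hunk 1: at line 4 remove [yjpn,bkhui] add [vog,ozr,mql] -> 15 lines: svz qso rsy darf vog ozr mql btlx xmmov esno yrq mzd lrbz mdwm vlon
Hunk 2: at line 10 remove [yrq] add [lfilg,afyuq] -> 16 lines: svz qso rsy darf vog ozr mql btlx xmmov esno lfilg afyuq mzd lrbz mdwm vlon
Hunk 3: at line 12 remove [mzd,lrbz,mdwm] add [mmsmo,gzp,tivpg] -> 16 lines: svz qso rsy darf vog ozr mql btlx xmmov esno lfilg afyuq mmsmo gzp tivpg vlon
Hunk 4: at line 11 remove [mmsmo] add [tfq] -> 16 lines: svz qso rsy darf vog ozr mql btlx xmmov esno lfilg afyuq tfq gzp tivpg vlon
Hunk 5: at line 5 remove [ozr,mql] add [lrxew,cfak,bqjc] -> 17 lines: svz qso rsy darf vog lrxew cfak bqjc btlx xmmov esno lfilg afyuq tfq gzp tivpg vlon
Final line count: 17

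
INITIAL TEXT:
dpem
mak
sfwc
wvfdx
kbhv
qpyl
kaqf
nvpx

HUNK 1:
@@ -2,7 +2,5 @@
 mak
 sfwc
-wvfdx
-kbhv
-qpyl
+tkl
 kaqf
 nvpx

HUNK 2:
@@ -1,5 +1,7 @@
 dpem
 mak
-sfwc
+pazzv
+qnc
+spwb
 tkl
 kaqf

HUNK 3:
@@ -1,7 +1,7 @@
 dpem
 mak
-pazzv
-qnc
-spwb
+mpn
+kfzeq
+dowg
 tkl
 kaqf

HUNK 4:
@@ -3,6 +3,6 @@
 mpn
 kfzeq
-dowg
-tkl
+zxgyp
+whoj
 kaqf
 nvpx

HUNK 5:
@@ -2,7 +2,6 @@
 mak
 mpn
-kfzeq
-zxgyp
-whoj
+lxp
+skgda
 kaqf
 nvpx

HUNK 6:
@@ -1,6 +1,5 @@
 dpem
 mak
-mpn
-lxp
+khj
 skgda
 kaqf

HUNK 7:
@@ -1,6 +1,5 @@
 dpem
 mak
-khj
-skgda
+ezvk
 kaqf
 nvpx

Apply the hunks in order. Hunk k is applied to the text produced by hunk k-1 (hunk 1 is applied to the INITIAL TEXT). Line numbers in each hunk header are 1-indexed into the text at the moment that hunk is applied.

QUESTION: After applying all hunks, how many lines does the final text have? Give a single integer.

Answer: 5

Derivation:
Hunk 1: at line 2 remove [wvfdx,kbhv,qpyl] add [tkl] -> 6 lines: dpem mak sfwc tkl kaqf nvpx
Hunk 2: at line 1 remove [sfwc] add [pazzv,qnc,spwb] -> 8 lines: dpem mak pazzv qnc spwb tkl kaqf nvpx
Hunk 3: at line 1 remove [pazzv,qnc,spwb] add [mpn,kfzeq,dowg] -> 8 lines: dpem mak mpn kfzeq dowg tkl kaqf nvpx
Hunk 4: at line 3 remove [dowg,tkl] add [zxgyp,whoj] -> 8 lines: dpem mak mpn kfzeq zxgyp whoj kaqf nvpx
Hunk 5: at line 2 remove [kfzeq,zxgyp,whoj] add [lxp,skgda] -> 7 lines: dpem mak mpn lxp skgda kaqf nvpx
Hunk 6: at line 1 remove [mpn,lxp] add [khj] -> 6 lines: dpem mak khj skgda kaqf nvpx
Hunk 7: at line 1 remove [khj,skgda] add [ezvk] -> 5 lines: dpem mak ezvk kaqf nvpx
Final line count: 5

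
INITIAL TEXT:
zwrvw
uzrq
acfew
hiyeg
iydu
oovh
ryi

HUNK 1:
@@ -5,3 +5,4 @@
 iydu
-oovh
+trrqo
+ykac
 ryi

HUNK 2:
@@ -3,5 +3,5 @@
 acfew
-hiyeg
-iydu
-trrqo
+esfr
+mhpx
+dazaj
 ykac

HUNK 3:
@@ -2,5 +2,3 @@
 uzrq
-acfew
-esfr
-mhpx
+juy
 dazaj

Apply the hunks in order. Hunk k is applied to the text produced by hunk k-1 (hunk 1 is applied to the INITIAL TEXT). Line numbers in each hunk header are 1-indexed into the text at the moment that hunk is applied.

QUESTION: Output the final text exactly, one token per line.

Hunk 1: at line 5 remove [oovh] add [trrqo,ykac] -> 8 lines: zwrvw uzrq acfew hiyeg iydu trrqo ykac ryi
Hunk 2: at line 3 remove [hiyeg,iydu,trrqo] add [esfr,mhpx,dazaj] -> 8 lines: zwrvw uzrq acfew esfr mhpx dazaj ykac ryi
Hunk 3: at line 2 remove [acfew,esfr,mhpx] add [juy] -> 6 lines: zwrvw uzrq juy dazaj ykac ryi

Answer: zwrvw
uzrq
juy
dazaj
ykac
ryi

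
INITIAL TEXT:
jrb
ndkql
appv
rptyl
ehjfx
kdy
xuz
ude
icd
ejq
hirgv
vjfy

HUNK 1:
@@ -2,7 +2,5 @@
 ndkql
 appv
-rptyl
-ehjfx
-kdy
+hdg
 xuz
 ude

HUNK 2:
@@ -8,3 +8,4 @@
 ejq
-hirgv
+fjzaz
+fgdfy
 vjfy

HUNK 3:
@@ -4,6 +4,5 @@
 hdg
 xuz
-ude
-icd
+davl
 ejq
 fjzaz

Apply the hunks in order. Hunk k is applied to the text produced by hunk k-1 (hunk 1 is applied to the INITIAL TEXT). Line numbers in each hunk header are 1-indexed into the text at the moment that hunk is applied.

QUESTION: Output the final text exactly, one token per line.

Answer: jrb
ndkql
appv
hdg
xuz
davl
ejq
fjzaz
fgdfy
vjfy

Derivation:
Hunk 1: at line 2 remove [rptyl,ehjfx,kdy] add [hdg] -> 10 lines: jrb ndkql appv hdg xuz ude icd ejq hirgv vjfy
Hunk 2: at line 8 remove [hirgv] add [fjzaz,fgdfy] -> 11 lines: jrb ndkql appv hdg xuz ude icd ejq fjzaz fgdfy vjfy
Hunk 3: at line 4 remove [ude,icd] add [davl] -> 10 lines: jrb ndkql appv hdg xuz davl ejq fjzaz fgdfy vjfy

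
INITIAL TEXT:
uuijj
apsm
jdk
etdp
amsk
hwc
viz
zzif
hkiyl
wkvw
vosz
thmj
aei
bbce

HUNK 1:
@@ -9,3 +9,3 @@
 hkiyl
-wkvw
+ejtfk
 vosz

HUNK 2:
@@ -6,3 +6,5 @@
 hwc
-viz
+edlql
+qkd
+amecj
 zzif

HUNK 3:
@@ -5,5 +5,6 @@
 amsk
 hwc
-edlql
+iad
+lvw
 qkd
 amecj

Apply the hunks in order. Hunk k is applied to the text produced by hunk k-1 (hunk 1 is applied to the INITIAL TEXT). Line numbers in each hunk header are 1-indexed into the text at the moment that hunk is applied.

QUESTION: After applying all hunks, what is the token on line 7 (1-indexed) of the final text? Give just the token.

Hunk 1: at line 9 remove [wkvw] add [ejtfk] -> 14 lines: uuijj apsm jdk etdp amsk hwc viz zzif hkiyl ejtfk vosz thmj aei bbce
Hunk 2: at line 6 remove [viz] add [edlql,qkd,amecj] -> 16 lines: uuijj apsm jdk etdp amsk hwc edlql qkd amecj zzif hkiyl ejtfk vosz thmj aei bbce
Hunk 3: at line 5 remove [edlql] add [iad,lvw] -> 17 lines: uuijj apsm jdk etdp amsk hwc iad lvw qkd amecj zzif hkiyl ejtfk vosz thmj aei bbce
Final line 7: iad

Answer: iad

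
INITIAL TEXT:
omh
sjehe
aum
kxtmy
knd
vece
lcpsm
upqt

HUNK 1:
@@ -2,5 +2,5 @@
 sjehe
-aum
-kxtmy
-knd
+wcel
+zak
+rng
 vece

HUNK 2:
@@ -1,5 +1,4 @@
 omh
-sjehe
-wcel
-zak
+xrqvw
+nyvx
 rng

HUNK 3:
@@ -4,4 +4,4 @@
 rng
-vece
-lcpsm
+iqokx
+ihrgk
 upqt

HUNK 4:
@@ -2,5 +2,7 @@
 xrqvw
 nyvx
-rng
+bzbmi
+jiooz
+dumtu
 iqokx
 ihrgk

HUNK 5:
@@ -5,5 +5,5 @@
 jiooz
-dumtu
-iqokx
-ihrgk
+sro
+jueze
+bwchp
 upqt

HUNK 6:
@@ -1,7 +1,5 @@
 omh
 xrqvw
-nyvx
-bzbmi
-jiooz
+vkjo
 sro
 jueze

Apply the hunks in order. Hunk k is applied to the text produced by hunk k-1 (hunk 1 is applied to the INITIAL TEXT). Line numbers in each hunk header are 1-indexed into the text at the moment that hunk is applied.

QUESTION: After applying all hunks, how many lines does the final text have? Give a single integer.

Answer: 7

Derivation:
Hunk 1: at line 2 remove [aum,kxtmy,knd] add [wcel,zak,rng] -> 8 lines: omh sjehe wcel zak rng vece lcpsm upqt
Hunk 2: at line 1 remove [sjehe,wcel,zak] add [xrqvw,nyvx] -> 7 lines: omh xrqvw nyvx rng vece lcpsm upqt
Hunk 3: at line 4 remove [vece,lcpsm] add [iqokx,ihrgk] -> 7 lines: omh xrqvw nyvx rng iqokx ihrgk upqt
Hunk 4: at line 2 remove [rng] add [bzbmi,jiooz,dumtu] -> 9 lines: omh xrqvw nyvx bzbmi jiooz dumtu iqokx ihrgk upqt
Hunk 5: at line 5 remove [dumtu,iqokx,ihrgk] add [sro,jueze,bwchp] -> 9 lines: omh xrqvw nyvx bzbmi jiooz sro jueze bwchp upqt
Hunk 6: at line 1 remove [nyvx,bzbmi,jiooz] add [vkjo] -> 7 lines: omh xrqvw vkjo sro jueze bwchp upqt
Final line count: 7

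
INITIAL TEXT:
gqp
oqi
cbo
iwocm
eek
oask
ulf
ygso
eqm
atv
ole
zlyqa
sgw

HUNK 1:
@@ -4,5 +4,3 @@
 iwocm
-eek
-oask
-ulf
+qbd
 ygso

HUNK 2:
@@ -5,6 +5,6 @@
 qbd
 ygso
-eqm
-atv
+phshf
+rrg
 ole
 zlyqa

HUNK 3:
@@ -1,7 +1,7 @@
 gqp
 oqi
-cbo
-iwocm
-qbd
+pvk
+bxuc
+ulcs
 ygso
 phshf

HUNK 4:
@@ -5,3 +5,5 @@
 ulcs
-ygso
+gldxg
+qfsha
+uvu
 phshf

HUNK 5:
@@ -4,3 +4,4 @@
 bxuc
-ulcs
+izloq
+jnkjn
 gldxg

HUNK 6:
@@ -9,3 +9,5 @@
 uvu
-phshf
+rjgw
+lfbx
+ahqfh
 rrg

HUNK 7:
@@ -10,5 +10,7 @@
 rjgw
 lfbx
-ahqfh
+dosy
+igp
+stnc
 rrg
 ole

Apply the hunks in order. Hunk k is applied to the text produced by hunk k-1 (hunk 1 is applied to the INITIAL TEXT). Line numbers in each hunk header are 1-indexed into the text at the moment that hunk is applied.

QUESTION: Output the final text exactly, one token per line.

Answer: gqp
oqi
pvk
bxuc
izloq
jnkjn
gldxg
qfsha
uvu
rjgw
lfbx
dosy
igp
stnc
rrg
ole
zlyqa
sgw

Derivation:
Hunk 1: at line 4 remove [eek,oask,ulf] add [qbd] -> 11 lines: gqp oqi cbo iwocm qbd ygso eqm atv ole zlyqa sgw
Hunk 2: at line 5 remove [eqm,atv] add [phshf,rrg] -> 11 lines: gqp oqi cbo iwocm qbd ygso phshf rrg ole zlyqa sgw
Hunk 3: at line 1 remove [cbo,iwocm,qbd] add [pvk,bxuc,ulcs] -> 11 lines: gqp oqi pvk bxuc ulcs ygso phshf rrg ole zlyqa sgw
Hunk 4: at line 5 remove [ygso] add [gldxg,qfsha,uvu] -> 13 lines: gqp oqi pvk bxuc ulcs gldxg qfsha uvu phshf rrg ole zlyqa sgw
Hunk 5: at line 4 remove [ulcs] add [izloq,jnkjn] -> 14 lines: gqp oqi pvk bxuc izloq jnkjn gldxg qfsha uvu phshf rrg ole zlyqa sgw
Hunk 6: at line 9 remove [phshf] add [rjgw,lfbx,ahqfh] -> 16 lines: gqp oqi pvk bxuc izloq jnkjn gldxg qfsha uvu rjgw lfbx ahqfh rrg ole zlyqa sgw
Hunk 7: at line 10 remove [ahqfh] add [dosy,igp,stnc] -> 18 lines: gqp oqi pvk bxuc izloq jnkjn gldxg qfsha uvu rjgw lfbx dosy igp stnc rrg ole zlyqa sgw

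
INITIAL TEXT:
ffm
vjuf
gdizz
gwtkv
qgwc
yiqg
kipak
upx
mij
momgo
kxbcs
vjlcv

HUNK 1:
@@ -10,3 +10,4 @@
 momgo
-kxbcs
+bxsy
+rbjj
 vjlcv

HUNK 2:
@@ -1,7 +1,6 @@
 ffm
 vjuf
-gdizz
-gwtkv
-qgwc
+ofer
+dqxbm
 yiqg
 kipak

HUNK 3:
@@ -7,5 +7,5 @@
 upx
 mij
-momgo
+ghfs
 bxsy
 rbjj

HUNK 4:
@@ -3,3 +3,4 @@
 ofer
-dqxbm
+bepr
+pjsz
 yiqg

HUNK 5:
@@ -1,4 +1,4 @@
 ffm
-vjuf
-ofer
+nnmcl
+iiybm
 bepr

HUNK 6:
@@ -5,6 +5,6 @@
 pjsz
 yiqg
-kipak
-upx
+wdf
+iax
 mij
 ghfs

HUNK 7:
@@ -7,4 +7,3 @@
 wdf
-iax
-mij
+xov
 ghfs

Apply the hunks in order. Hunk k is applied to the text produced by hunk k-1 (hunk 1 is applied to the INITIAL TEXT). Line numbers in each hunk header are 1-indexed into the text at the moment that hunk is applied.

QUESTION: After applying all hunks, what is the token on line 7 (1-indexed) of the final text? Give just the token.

Hunk 1: at line 10 remove [kxbcs] add [bxsy,rbjj] -> 13 lines: ffm vjuf gdizz gwtkv qgwc yiqg kipak upx mij momgo bxsy rbjj vjlcv
Hunk 2: at line 1 remove [gdizz,gwtkv,qgwc] add [ofer,dqxbm] -> 12 lines: ffm vjuf ofer dqxbm yiqg kipak upx mij momgo bxsy rbjj vjlcv
Hunk 3: at line 7 remove [momgo] add [ghfs] -> 12 lines: ffm vjuf ofer dqxbm yiqg kipak upx mij ghfs bxsy rbjj vjlcv
Hunk 4: at line 3 remove [dqxbm] add [bepr,pjsz] -> 13 lines: ffm vjuf ofer bepr pjsz yiqg kipak upx mij ghfs bxsy rbjj vjlcv
Hunk 5: at line 1 remove [vjuf,ofer] add [nnmcl,iiybm] -> 13 lines: ffm nnmcl iiybm bepr pjsz yiqg kipak upx mij ghfs bxsy rbjj vjlcv
Hunk 6: at line 5 remove [kipak,upx] add [wdf,iax] -> 13 lines: ffm nnmcl iiybm bepr pjsz yiqg wdf iax mij ghfs bxsy rbjj vjlcv
Hunk 7: at line 7 remove [iax,mij] add [xov] -> 12 lines: ffm nnmcl iiybm bepr pjsz yiqg wdf xov ghfs bxsy rbjj vjlcv
Final line 7: wdf

Answer: wdf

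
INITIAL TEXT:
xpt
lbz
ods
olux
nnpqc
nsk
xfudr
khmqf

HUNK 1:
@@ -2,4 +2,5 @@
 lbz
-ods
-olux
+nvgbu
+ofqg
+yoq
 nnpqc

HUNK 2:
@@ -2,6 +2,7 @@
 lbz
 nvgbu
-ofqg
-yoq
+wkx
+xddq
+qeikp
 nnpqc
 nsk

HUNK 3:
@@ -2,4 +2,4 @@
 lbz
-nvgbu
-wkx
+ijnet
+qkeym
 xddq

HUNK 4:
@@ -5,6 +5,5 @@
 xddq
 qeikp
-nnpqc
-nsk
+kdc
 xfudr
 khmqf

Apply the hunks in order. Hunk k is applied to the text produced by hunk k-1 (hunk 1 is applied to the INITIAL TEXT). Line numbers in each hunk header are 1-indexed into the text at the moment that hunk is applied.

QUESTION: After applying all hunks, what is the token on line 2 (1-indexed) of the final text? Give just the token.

Hunk 1: at line 2 remove [ods,olux] add [nvgbu,ofqg,yoq] -> 9 lines: xpt lbz nvgbu ofqg yoq nnpqc nsk xfudr khmqf
Hunk 2: at line 2 remove [ofqg,yoq] add [wkx,xddq,qeikp] -> 10 lines: xpt lbz nvgbu wkx xddq qeikp nnpqc nsk xfudr khmqf
Hunk 3: at line 2 remove [nvgbu,wkx] add [ijnet,qkeym] -> 10 lines: xpt lbz ijnet qkeym xddq qeikp nnpqc nsk xfudr khmqf
Hunk 4: at line 5 remove [nnpqc,nsk] add [kdc] -> 9 lines: xpt lbz ijnet qkeym xddq qeikp kdc xfudr khmqf
Final line 2: lbz

Answer: lbz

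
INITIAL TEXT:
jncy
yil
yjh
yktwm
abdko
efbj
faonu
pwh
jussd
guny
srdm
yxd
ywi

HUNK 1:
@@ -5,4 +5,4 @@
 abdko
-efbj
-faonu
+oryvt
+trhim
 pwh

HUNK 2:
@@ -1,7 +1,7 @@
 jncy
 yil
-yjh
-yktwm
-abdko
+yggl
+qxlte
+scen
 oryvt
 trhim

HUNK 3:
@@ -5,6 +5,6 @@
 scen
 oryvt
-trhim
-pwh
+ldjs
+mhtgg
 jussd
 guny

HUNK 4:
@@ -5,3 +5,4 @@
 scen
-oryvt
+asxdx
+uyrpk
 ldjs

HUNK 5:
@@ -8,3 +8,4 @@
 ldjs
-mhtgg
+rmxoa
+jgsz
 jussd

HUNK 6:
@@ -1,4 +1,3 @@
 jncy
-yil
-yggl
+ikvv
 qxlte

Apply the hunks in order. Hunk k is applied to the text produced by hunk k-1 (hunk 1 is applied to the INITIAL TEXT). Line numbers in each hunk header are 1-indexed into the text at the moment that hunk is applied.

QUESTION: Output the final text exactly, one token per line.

Answer: jncy
ikvv
qxlte
scen
asxdx
uyrpk
ldjs
rmxoa
jgsz
jussd
guny
srdm
yxd
ywi

Derivation:
Hunk 1: at line 5 remove [efbj,faonu] add [oryvt,trhim] -> 13 lines: jncy yil yjh yktwm abdko oryvt trhim pwh jussd guny srdm yxd ywi
Hunk 2: at line 1 remove [yjh,yktwm,abdko] add [yggl,qxlte,scen] -> 13 lines: jncy yil yggl qxlte scen oryvt trhim pwh jussd guny srdm yxd ywi
Hunk 3: at line 5 remove [trhim,pwh] add [ldjs,mhtgg] -> 13 lines: jncy yil yggl qxlte scen oryvt ldjs mhtgg jussd guny srdm yxd ywi
Hunk 4: at line 5 remove [oryvt] add [asxdx,uyrpk] -> 14 lines: jncy yil yggl qxlte scen asxdx uyrpk ldjs mhtgg jussd guny srdm yxd ywi
Hunk 5: at line 8 remove [mhtgg] add [rmxoa,jgsz] -> 15 lines: jncy yil yggl qxlte scen asxdx uyrpk ldjs rmxoa jgsz jussd guny srdm yxd ywi
Hunk 6: at line 1 remove [yil,yggl] add [ikvv] -> 14 lines: jncy ikvv qxlte scen asxdx uyrpk ldjs rmxoa jgsz jussd guny srdm yxd ywi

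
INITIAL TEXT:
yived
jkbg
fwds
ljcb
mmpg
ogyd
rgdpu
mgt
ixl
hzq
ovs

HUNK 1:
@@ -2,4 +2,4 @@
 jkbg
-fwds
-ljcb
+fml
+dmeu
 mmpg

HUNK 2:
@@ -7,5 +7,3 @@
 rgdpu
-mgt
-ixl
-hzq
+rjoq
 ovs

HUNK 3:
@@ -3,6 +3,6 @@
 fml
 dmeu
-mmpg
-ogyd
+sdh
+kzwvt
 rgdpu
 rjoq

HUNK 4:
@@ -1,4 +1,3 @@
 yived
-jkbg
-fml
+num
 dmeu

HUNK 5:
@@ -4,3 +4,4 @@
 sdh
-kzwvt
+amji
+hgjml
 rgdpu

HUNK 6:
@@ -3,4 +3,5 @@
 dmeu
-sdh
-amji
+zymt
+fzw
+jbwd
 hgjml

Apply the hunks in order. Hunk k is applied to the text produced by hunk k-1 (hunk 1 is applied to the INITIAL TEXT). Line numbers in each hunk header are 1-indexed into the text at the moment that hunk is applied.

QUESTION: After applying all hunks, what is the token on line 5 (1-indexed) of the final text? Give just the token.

Answer: fzw

Derivation:
Hunk 1: at line 2 remove [fwds,ljcb] add [fml,dmeu] -> 11 lines: yived jkbg fml dmeu mmpg ogyd rgdpu mgt ixl hzq ovs
Hunk 2: at line 7 remove [mgt,ixl,hzq] add [rjoq] -> 9 lines: yived jkbg fml dmeu mmpg ogyd rgdpu rjoq ovs
Hunk 3: at line 3 remove [mmpg,ogyd] add [sdh,kzwvt] -> 9 lines: yived jkbg fml dmeu sdh kzwvt rgdpu rjoq ovs
Hunk 4: at line 1 remove [jkbg,fml] add [num] -> 8 lines: yived num dmeu sdh kzwvt rgdpu rjoq ovs
Hunk 5: at line 4 remove [kzwvt] add [amji,hgjml] -> 9 lines: yived num dmeu sdh amji hgjml rgdpu rjoq ovs
Hunk 6: at line 3 remove [sdh,amji] add [zymt,fzw,jbwd] -> 10 lines: yived num dmeu zymt fzw jbwd hgjml rgdpu rjoq ovs
Final line 5: fzw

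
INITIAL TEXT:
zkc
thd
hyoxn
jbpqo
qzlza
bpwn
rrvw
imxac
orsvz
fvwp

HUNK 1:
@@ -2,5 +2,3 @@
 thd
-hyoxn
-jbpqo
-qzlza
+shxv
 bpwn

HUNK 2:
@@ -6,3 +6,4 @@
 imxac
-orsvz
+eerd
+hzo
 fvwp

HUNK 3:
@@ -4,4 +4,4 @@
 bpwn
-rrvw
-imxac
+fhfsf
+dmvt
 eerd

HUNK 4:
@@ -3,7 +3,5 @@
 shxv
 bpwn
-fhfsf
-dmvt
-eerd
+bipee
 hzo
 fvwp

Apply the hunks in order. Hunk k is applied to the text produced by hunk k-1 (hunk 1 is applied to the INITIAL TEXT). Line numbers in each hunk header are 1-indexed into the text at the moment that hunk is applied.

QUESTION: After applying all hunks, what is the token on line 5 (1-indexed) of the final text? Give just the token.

Hunk 1: at line 2 remove [hyoxn,jbpqo,qzlza] add [shxv] -> 8 lines: zkc thd shxv bpwn rrvw imxac orsvz fvwp
Hunk 2: at line 6 remove [orsvz] add [eerd,hzo] -> 9 lines: zkc thd shxv bpwn rrvw imxac eerd hzo fvwp
Hunk 3: at line 4 remove [rrvw,imxac] add [fhfsf,dmvt] -> 9 lines: zkc thd shxv bpwn fhfsf dmvt eerd hzo fvwp
Hunk 4: at line 3 remove [fhfsf,dmvt,eerd] add [bipee] -> 7 lines: zkc thd shxv bpwn bipee hzo fvwp
Final line 5: bipee

Answer: bipee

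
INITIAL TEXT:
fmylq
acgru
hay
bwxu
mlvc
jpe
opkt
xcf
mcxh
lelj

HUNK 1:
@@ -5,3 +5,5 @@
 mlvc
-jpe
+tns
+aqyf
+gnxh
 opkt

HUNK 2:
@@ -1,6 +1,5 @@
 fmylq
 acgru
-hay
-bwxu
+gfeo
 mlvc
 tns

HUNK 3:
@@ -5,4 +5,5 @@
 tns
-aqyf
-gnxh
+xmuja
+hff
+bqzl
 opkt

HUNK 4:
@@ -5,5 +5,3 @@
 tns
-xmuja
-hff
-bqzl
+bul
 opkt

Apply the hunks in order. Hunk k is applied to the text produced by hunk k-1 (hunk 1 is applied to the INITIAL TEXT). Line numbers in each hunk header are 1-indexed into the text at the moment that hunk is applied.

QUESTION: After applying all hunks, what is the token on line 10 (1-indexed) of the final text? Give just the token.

Answer: lelj

Derivation:
Hunk 1: at line 5 remove [jpe] add [tns,aqyf,gnxh] -> 12 lines: fmylq acgru hay bwxu mlvc tns aqyf gnxh opkt xcf mcxh lelj
Hunk 2: at line 1 remove [hay,bwxu] add [gfeo] -> 11 lines: fmylq acgru gfeo mlvc tns aqyf gnxh opkt xcf mcxh lelj
Hunk 3: at line 5 remove [aqyf,gnxh] add [xmuja,hff,bqzl] -> 12 lines: fmylq acgru gfeo mlvc tns xmuja hff bqzl opkt xcf mcxh lelj
Hunk 4: at line 5 remove [xmuja,hff,bqzl] add [bul] -> 10 lines: fmylq acgru gfeo mlvc tns bul opkt xcf mcxh lelj
Final line 10: lelj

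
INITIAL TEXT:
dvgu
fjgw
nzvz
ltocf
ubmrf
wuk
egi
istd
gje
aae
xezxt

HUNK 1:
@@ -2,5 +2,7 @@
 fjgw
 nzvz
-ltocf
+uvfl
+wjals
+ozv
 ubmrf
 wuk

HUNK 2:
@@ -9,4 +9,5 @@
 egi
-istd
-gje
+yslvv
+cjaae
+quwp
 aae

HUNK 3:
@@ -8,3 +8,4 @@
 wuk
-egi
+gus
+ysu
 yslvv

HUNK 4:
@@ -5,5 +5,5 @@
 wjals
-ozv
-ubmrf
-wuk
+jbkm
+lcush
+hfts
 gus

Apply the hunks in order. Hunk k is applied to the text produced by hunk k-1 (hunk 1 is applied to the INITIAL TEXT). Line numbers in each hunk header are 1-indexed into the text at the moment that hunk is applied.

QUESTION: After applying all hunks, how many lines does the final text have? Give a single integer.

Hunk 1: at line 2 remove [ltocf] add [uvfl,wjals,ozv] -> 13 lines: dvgu fjgw nzvz uvfl wjals ozv ubmrf wuk egi istd gje aae xezxt
Hunk 2: at line 9 remove [istd,gje] add [yslvv,cjaae,quwp] -> 14 lines: dvgu fjgw nzvz uvfl wjals ozv ubmrf wuk egi yslvv cjaae quwp aae xezxt
Hunk 3: at line 8 remove [egi] add [gus,ysu] -> 15 lines: dvgu fjgw nzvz uvfl wjals ozv ubmrf wuk gus ysu yslvv cjaae quwp aae xezxt
Hunk 4: at line 5 remove [ozv,ubmrf,wuk] add [jbkm,lcush,hfts] -> 15 lines: dvgu fjgw nzvz uvfl wjals jbkm lcush hfts gus ysu yslvv cjaae quwp aae xezxt
Final line count: 15

Answer: 15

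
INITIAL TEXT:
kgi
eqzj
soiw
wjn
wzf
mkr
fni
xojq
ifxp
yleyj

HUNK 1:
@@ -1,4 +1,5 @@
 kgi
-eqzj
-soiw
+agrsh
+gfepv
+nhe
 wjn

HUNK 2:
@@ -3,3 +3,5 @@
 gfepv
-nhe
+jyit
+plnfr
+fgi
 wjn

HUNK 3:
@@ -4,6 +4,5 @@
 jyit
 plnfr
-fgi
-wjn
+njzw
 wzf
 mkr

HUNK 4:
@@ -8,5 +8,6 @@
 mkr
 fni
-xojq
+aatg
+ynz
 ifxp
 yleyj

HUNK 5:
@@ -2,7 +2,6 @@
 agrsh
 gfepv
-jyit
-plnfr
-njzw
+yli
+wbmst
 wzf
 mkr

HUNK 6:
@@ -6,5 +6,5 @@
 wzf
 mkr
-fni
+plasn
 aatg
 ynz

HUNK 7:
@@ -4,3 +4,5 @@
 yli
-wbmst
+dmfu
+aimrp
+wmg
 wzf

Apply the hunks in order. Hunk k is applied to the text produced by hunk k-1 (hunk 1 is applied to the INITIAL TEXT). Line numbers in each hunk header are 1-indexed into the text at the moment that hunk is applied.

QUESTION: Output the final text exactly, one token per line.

Hunk 1: at line 1 remove [eqzj,soiw] add [agrsh,gfepv,nhe] -> 11 lines: kgi agrsh gfepv nhe wjn wzf mkr fni xojq ifxp yleyj
Hunk 2: at line 3 remove [nhe] add [jyit,plnfr,fgi] -> 13 lines: kgi agrsh gfepv jyit plnfr fgi wjn wzf mkr fni xojq ifxp yleyj
Hunk 3: at line 4 remove [fgi,wjn] add [njzw] -> 12 lines: kgi agrsh gfepv jyit plnfr njzw wzf mkr fni xojq ifxp yleyj
Hunk 4: at line 8 remove [xojq] add [aatg,ynz] -> 13 lines: kgi agrsh gfepv jyit plnfr njzw wzf mkr fni aatg ynz ifxp yleyj
Hunk 5: at line 2 remove [jyit,plnfr,njzw] add [yli,wbmst] -> 12 lines: kgi agrsh gfepv yli wbmst wzf mkr fni aatg ynz ifxp yleyj
Hunk 6: at line 6 remove [fni] add [plasn] -> 12 lines: kgi agrsh gfepv yli wbmst wzf mkr plasn aatg ynz ifxp yleyj
Hunk 7: at line 4 remove [wbmst] add [dmfu,aimrp,wmg] -> 14 lines: kgi agrsh gfepv yli dmfu aimrp wmg wzf mkr plasn aatg ynz ifxp yleyj

Answer: kgi
agrsh
gfepv
yli
dmfu
aimrp
wmg
wzf
mkr
plasn
aatg
ynz
ifxp
yleyj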